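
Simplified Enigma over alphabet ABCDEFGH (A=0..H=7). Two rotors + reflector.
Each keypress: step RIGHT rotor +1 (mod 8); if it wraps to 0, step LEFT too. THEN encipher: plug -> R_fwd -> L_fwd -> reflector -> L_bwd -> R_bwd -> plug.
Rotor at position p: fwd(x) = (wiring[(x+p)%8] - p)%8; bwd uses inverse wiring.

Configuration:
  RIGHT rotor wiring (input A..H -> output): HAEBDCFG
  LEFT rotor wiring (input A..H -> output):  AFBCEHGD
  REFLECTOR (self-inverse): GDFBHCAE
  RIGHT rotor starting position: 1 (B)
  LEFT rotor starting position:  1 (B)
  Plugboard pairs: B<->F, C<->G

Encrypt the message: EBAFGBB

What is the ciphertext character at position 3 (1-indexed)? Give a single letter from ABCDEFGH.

Char 1 ('E'): step: R->2, L=1; E->plug->E->R->D->L->D->refl->B->L'->C->R'->A->plug->A
Char 2 ('B'): step: R->3, L=1; B->plug->F->R->E->L->G->refl->A->L'->B->R'->H->plug->H
Char 3 ('A'): step: R->4, L=1; A->plug->A->R->H->L->H->refl->E->L'->A->R'->G->plug->C

C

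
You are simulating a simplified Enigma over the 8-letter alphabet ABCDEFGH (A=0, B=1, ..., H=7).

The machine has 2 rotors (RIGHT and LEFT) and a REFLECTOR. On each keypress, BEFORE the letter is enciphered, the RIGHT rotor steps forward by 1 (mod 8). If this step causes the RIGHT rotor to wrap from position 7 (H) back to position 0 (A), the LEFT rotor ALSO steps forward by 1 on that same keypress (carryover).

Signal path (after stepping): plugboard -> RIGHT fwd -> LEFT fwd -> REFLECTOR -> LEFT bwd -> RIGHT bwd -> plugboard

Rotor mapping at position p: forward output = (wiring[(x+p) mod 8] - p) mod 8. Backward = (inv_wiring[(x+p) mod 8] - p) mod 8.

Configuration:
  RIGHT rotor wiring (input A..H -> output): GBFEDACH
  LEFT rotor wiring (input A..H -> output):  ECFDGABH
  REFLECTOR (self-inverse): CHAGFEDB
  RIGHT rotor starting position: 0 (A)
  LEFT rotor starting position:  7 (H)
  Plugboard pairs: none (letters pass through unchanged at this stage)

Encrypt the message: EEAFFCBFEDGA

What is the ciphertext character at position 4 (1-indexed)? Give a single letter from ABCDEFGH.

Char 1 ('E'): step: R->1, L=7; E->plug->E->R->H->L->C->refl->A->L'->A->R'->A->plug->A
Char 2 ('E'): step: R->2, L=7; E->plug->E->R->A->L->A->refl->C->L'->H->R'->H->plug->H
Char 3 ('A'): step: R->3, L=7; A->plug->A->R->B->L->F->refl->E->L'->E->R'->E->plug->E
Char 4 ('F'): step: R->4, L=7; F->plug->F->R->F->L->H->refl->B->L'->G->R'->C->plug->C

C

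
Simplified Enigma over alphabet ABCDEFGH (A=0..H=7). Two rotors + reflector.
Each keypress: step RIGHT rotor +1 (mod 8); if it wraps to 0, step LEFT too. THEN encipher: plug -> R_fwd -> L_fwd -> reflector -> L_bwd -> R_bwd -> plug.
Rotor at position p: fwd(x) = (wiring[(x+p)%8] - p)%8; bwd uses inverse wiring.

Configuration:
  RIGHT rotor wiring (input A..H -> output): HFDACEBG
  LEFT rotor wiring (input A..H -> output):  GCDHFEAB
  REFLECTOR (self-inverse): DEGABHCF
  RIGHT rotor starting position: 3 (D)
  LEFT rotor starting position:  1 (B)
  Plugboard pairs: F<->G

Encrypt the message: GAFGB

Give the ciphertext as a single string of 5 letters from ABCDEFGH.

Char 1 ('G'): step: R->4, L=1; G->plug->F->R->B->L->C->refl->G->L'->C->R'->D->plug->D
Char 2 ('A'): step: R->5, L=1; A->plug->A->R->H->L->F->refl->H->L'->F->R'->H->plug->H
Char 3 ('F'): step: R->6, L=1; F->plug->G->R->E->L->D->refl->A->L'->G->R'->H->plug->H
Char 4 ('G'): step: R->7, L=1; G->plug->F->R->D->L->E->refl->B->L'->A->R'->B->plug->B
Char 5 ('B'): step: R->0, L->2 (L advanced); B->plug->B->R->F->L->H->refl->F->L'->B->R'->G->plug->F

Answer: DHHBF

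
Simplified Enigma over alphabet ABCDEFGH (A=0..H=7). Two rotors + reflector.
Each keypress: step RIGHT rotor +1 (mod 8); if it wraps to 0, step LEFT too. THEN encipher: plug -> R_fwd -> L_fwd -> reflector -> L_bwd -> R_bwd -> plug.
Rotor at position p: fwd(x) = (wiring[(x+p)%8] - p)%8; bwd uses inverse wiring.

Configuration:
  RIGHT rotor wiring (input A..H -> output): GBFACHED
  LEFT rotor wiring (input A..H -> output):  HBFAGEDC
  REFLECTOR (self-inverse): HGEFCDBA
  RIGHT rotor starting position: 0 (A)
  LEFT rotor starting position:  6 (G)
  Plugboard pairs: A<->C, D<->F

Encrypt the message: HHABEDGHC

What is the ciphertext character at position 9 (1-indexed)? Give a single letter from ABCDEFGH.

Char 1 ('H'): step: R->1, L=6; H->plug->H->R->F->L->C->refl->E->L'->B->R'->D->plug->F
Char 2 ('H'): step: R->2, L=6; H->plug->H->R->H->L->G->refl->B->L'->C->R'->E->plug->E
Char 3 ('A'): step: R->3, L=6; A->plug->C->R->E->L->H->refl->A->L'->G->R'->G->plug->G
Char 4 ('B'): step: R->4, L=6; B->plug->B->R->D->L->D->refl->F->L'->A->R'->C->plug->A
Char 5 ('E'): step: R->5, L=6; E->plug->E->R->E->L->H->refl->A->L'->G->R'->C->plug->A
Char 6 ('D'): step: R->6, L=6; D->plug->F->R->C->L->B->refl->G->L'->H->R'->E->plug->E
Char 7 ('G'): step: R->7, L=6; G->plug->G->R->A->L->F->refl->D->L'->D->R'->F->plug->D
Char 8 ('H'): step: R->0, L->7 (L advanced); H->plug->H->R->D->L->G->refl->B->L'->E->R'->G->plug->G
Char 9 ('C'): step: R->1, L=7; C->plug->A->R->A->L->D->refl->F->L'->G->R'->E->plug->E

E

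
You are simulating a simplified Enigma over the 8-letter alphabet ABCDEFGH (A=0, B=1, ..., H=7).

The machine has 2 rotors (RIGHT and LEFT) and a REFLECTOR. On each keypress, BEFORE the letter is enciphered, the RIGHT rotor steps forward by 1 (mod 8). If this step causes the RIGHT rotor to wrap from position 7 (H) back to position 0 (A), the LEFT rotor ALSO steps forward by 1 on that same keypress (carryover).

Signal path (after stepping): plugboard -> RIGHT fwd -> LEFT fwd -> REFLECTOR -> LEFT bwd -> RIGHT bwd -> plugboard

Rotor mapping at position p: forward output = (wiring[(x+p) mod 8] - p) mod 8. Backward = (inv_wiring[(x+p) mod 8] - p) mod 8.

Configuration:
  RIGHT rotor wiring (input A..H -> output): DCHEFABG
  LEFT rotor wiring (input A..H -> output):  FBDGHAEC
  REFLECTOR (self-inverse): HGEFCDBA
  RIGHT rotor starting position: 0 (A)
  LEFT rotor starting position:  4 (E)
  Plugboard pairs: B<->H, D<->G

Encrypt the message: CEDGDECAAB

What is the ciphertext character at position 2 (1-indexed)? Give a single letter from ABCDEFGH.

Char 1 ('C'): step: R->1, L=4; C->plug->C->R->D->L->G->refl->B->L'->E->R'->D->plug->G
Char 2 ('E'): step: R->2, L=4; E->plug->E->R->H->L->C->refl->E->L'->B->R'->G->plug->D

D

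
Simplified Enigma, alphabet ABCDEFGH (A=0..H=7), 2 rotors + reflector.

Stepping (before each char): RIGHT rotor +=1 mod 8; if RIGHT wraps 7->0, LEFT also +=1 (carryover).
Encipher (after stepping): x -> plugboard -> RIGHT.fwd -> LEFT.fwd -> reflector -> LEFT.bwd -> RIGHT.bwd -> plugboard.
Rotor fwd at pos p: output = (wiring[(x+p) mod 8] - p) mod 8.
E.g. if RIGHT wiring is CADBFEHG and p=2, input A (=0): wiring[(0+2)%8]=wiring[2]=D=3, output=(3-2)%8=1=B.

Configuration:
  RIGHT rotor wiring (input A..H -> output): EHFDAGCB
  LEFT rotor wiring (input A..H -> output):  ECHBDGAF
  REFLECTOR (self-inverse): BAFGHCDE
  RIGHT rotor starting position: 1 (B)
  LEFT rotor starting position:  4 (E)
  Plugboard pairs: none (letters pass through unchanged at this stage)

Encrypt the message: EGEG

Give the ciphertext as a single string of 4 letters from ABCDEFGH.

Answer: GCBB

Derivation:
Char 1 ('E'): step: R->2, L=4; E->plug->E->R->A->L->H->refl->E->L'->C->R'->G->plug->G
Char 2 ('G'): step: R->3, L=4; G->plug->G->R->E->L->A->refl->B->L'->D->R'->C->plug->C
Char 3 ('E'): step: R->4, L=4; E->plug->E->R->A->L->H->refl->E->L'->C->R'->B->plug->B
Char 4 ('G'): step: R->5, L=4; G->plug->G->R->G->L->D->refl->G->L'->F->R'->B->plug->B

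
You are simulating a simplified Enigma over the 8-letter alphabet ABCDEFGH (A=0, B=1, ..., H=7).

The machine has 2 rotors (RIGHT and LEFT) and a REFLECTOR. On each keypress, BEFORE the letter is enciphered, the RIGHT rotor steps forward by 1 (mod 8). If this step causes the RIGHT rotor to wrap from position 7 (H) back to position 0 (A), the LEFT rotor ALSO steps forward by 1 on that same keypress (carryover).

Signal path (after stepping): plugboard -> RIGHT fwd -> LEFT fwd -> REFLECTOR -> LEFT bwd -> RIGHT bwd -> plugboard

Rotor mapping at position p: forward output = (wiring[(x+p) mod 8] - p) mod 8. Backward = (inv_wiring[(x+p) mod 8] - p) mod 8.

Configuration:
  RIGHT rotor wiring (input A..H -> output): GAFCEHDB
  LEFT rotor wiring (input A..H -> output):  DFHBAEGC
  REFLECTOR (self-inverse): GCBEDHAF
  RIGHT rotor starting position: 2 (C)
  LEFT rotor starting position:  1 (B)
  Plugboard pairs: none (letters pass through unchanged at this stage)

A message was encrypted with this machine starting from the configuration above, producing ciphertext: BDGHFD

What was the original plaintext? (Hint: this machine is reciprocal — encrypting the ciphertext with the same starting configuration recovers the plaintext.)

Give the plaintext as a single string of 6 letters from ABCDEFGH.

Answer: HBEDEC

Derivation:
Char 1 ('B'): step: R->3, L=1; B->plug->B->R->B->L->G->refl->A->L'->C->R'->H->plug->H
Char 2 ('D'): step: R->4, L=1; D->plug->D->R->F->L->F->refl->H->L'->D->R'->B->plug->B
Char 3 ('G'): step: R->5, L=1; G->plug->G->R->F->L->F->refl->H->L'->D->R'->E->plug->E
Char 4 ('H'): step: R->6, L=1; H->plug->H->R->B->L->G->refl->A->L'->C->R'->D->plug->D
Char 5 ('F'): step: R->7, L=1; F->plug->F->R->F->L->F->refl->H->L'->D->R'->E->plug->E
Char 6 ('D'): step: R->0, L->2 (L advanced); D->plug->D->R->C->L->G->refl->A->L'->F->R'->C->plug->C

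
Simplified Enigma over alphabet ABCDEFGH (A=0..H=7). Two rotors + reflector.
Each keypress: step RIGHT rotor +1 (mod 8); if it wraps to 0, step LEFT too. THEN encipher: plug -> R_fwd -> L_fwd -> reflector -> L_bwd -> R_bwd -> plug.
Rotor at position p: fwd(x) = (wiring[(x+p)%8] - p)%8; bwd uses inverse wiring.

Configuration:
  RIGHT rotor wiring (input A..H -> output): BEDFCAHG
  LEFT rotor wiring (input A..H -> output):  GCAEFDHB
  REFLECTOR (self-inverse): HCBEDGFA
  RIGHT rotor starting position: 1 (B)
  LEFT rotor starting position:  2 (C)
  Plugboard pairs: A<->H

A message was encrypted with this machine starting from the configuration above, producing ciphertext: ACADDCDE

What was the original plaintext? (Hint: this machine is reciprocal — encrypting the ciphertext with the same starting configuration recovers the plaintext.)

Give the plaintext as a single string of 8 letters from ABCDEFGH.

Char 1 ('A'): step: R->2, L=2; A->plug->H->R->C->L->D->refl->E->L'->G->R'->D->plug->D
Char 2 ('C'): step: R->3, L=2; C->plug->C->R->F->L->H->refl->A->L'->H->R'->B->plug->B
Char 3 ('A'): step: R->4, L=2; A->plug->H->R->B->L->C->refl->B->L'->D->R'->C->plug->C
Char 4 ('D'): step: R->5, L=2; D->plug->D->R->E->L->F->refl->G->L'->A->R'->G->plug->G
Char 5 ('D'): step: R->6, L=2; D->plug->D->R->G->L->E->refl->D->L'->C->R'->H->plug->A
Char 6 ('C'): step: R->7, L=2; C->plug->C->R->F->L->H->refl->A->L'->H->R'->A->plug->H
Char 7 ('D'): step: R->0, L->3 (L advanced); D->plug->D->R->F->L->D->refl->E->L'->D->R'->C->plug->C
Char 8 ('E'): step: R->1, L=3; E->plug->E->R->H->L->F->refl->G->L'->E->R'->C->plug->C

Answer: DBCGAHCC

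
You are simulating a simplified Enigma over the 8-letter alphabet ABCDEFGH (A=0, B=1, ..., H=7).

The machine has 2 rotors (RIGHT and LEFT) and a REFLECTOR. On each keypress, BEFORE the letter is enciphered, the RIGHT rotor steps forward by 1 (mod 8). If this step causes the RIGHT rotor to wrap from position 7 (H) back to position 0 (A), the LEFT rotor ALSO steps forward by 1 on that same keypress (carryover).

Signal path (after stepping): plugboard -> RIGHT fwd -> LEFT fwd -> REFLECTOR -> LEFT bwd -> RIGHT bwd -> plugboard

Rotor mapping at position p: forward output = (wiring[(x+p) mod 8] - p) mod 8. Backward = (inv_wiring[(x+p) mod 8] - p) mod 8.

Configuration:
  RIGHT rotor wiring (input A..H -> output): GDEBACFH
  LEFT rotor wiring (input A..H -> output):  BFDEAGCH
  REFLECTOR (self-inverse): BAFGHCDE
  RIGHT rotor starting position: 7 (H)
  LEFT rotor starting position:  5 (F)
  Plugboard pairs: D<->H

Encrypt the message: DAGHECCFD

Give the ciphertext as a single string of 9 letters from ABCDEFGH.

Char 1 ('D'): step: R->0, L->6 (L advanced); D->plug->H->R->H->L->A->refl->B->L'->B->R'->D->plug->H
Char 2 ('A'): step: R->1, L=6; A->plug->A->R->C->L->D->refl->G->L'->F->R'->H->plug->D
Char 3 ('G'): step: R->2, L=6; G->plug->G->R->E->L->F->refl->C->L'->G->R'->C->plug->C
Char 4 ('H'): step: R->3, L=6; H->plug->D->R->C->L->D->refl->G->L'->F->R'->B->plug->B
Char 5 ('E'): step: R->4, L=6; E->plug->E->R->C->L->D->refl->G->L'->F->R'->H->plug->D
Char 6 ('C'): step: R->5, L=6; C->plug->C->R->C->L->D->refl->G->L'->F->R'->A->plug->A
Char 7 ('C'): step: R->6, L=6; C->plug->C->R->A->L->E->refl->H->L'->D->R'->F->plug->F
Char 8 ('F'): step: R->7, L=6; F->plug->F->R->B->L->B->refl->A->L'->H->R'->B->plug->B
Char 9 ('D'): step: R->0, L->7 (L advanced); D->plug->H->R->H->L->D->refl->G->L'->C->R'->F->plug->F

Answer: HDCBDAFBF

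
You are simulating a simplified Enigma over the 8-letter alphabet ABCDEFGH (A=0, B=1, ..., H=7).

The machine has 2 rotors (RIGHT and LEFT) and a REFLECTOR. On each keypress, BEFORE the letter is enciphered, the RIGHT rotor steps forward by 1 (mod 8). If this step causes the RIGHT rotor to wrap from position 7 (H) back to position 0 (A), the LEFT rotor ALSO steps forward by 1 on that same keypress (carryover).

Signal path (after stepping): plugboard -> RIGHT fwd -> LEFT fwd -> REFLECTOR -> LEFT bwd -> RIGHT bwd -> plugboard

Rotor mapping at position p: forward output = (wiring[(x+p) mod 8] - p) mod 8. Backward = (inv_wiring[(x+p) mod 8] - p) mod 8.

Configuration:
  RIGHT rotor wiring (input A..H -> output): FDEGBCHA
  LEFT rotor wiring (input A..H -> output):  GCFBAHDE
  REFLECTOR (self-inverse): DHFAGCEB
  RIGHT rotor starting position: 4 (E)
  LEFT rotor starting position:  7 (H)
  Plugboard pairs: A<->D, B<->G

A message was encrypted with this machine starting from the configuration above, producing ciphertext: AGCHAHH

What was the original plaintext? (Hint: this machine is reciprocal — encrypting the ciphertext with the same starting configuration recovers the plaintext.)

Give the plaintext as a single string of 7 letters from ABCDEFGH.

Char 1 ('A'): step: R->5, L=7; A->plug->D->R->A->L->F->refl->C->L'->E->R'->H->plug->H
Char 2 ('G'): step: R->6, L=7; G->plug->B->R->C->L->D->refl->A->L'->G->R'->E->plug->E
Char 3 ('C'): step: R->7, L=7; C->plug->C->R->E->L->C->refl->F->L'->A->R'->H->plug->H
Char 4 ('H'): step: R->0, L->0 (L advanced); H->plug->H->R->A->L->G->refl->E->L'->H->R'->G->plug->B
Char 5 ('A'): step: R->1, L=0; A->plug->D->R->A->L->G->refl->E->L'->H->R'->G->plug->B
Char 6 ('H'): step: R->2, L=0; H->plug->H->R->B->L->C->refl->F->L'->C->R'->A->plug->D
Char 7 ('H'): step: R->3, L=0; H->plug->H->R->B->L->C->refl->F->L'->C->R'->F->plug->F

Answer: HEHBBDF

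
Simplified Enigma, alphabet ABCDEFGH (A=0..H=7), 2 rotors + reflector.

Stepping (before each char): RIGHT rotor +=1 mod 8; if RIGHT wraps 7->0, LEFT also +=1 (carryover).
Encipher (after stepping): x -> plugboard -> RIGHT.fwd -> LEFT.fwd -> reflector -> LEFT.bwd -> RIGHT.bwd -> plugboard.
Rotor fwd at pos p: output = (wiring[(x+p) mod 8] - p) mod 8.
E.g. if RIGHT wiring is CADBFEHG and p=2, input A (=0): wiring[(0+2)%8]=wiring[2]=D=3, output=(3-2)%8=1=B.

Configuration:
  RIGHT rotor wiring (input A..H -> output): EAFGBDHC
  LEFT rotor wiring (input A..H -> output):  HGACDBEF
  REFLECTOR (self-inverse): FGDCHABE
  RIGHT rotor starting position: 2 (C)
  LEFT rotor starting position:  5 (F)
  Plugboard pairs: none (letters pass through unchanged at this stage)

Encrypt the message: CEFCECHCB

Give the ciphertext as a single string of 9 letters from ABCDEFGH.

Char 1 ('C'): step: R->3, L=5; C->plug->C->R->A->L->E->refl->H->L'->B->R'->F->plug->F
Char 2 ('E'): step: R->4, L=5; E->plug->E->R->A->L->E->refl->H->L'->B->R'->G->plug->G
Char 3 ('F'): step: R->5, L=5; F->plug->F->R->A->L->E->refl->H->L'->B->R'->G->plug->G
Char 4 ('C'): step: R->6, L=5; C->plug->C->R->G->L->F->refl->A->L'->C->R'->D->plug->D
Char 5 ('E'): step: R->7, L=5; E->plug->E->R->H->L->G->refl->B->L'->E->R'->G->plug->G
Char 6 ('C'): step: R->0, L->6 (L advanced); C->plug->C->R->F->L->E->refl->H->L'->B->R'->E->plug->E
Char 7 ('H'): step: R->1, L=6; H->plug->H->R->D->L->A->refl->F->L'->G->R'->F->plug->F
Char 8 ('C'): step: R->2, L=6; C->plug->C->R->H->L->D->refl->C->L'->E->R'->B->plug->B
Char 9 ('B'): step: R->3, L=6; B->plug->B->R->G->L->F->refl->A->L'->D->R'->A->plug->A

Answer: FGGDGEFBA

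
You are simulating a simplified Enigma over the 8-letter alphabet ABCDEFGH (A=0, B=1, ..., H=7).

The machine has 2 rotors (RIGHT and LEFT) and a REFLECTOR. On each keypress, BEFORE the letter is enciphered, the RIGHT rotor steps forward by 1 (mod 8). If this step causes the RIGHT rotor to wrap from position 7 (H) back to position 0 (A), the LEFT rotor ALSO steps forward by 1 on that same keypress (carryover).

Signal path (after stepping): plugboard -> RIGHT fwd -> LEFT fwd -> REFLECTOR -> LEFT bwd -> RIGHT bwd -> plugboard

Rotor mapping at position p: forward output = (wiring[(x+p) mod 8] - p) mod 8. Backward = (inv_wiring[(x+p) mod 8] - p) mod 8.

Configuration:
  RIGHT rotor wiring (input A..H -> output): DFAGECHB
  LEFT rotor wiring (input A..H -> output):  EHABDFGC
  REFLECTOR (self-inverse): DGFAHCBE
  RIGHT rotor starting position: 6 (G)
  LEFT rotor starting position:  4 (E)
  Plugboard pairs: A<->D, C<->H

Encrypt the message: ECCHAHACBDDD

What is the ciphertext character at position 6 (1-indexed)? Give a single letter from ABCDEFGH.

Char 1 ('E'): step: R->7, L=4; E->plug->E->R->H->L->F->refl->C->L'->C->R'->A->plug->D
Char 2 ('C'): step: R->0, L->5 (L advanced); C->plug->H->R->B->L->B->refl->G->L'->H->R'->G->plug->G
Char 3 ('C'): step: R->1, L=5; C->plug->H->R->C->L->F->refl->C->L'->E->R'->A->plug->D
Char 4 ('H'): step: R->2, L=5; H->plug->C->R->C->L->F->refl->C->L'->E->R'->B->plug->B
Char 5 ('A'): step: R->3, L=5; A->plug->D->R->E->L->C->refl->F->L'->C->R'->G->plug->G
Char 6 ('H'): step: R->4, L=5; H->plug->C->R->D->L->H->refl->E->L'->G->R'->B->plug->B

B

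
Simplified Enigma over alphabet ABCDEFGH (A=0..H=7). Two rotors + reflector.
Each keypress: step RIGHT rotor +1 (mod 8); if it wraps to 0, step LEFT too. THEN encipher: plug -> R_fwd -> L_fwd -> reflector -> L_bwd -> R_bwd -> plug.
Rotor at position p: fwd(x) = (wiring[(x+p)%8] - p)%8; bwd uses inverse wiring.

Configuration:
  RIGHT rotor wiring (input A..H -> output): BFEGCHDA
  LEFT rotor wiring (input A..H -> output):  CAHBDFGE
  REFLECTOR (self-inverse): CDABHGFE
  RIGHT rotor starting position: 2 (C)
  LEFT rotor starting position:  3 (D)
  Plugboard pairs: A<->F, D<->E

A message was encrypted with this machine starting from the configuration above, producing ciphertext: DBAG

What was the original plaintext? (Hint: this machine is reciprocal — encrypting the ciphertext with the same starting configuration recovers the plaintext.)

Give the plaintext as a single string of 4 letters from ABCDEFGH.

Char 1 ('D'): step: R->3, L=3; D->plug->E->R->F->L->H->refl->E->L'->H->R'->B->plug->B
Char 2 ('B'): step: R->4, L=3; B->plug->B->R->D->L->D->refl->B->L'->E->R'->D->plug->E
Char 3 ('A'): step: R->5, L=3; A->plug->F->R->H->L->E->refl->H->L'->F->R'->H->plug->H
Char 4 ('G'): step: R->6, L=3; G->plug->G->R->E->L->B->refl->D->L'->D->R'->C->plug->C

Answer: BEHC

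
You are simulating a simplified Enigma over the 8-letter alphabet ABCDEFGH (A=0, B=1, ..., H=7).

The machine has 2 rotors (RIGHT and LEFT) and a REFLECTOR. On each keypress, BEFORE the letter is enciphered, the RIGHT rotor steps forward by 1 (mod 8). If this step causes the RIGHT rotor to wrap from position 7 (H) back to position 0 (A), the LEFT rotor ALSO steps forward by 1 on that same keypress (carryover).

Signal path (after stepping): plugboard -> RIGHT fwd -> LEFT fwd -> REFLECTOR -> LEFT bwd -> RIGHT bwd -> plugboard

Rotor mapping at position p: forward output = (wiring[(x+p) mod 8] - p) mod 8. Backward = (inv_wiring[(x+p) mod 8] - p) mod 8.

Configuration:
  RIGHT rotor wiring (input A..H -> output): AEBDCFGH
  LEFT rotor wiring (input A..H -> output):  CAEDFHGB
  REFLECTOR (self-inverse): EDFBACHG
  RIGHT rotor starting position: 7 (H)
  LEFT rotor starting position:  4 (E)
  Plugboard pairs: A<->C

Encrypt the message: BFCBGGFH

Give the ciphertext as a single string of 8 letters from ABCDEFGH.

Answer: AGHACHDD

Derivation:
Char 1 ('B'): step: R->0, L->5 (L advanced); B->plug->B->R->E->L->D->refl->B->L'->B->R'->C->plug->A
Char 2 ('F'): step: R->1, L=5; F->plug->F->R->F->L->H->refl->G->L'->G->R'->G->plug->G
Char 3 ('C'): step: R->2, L=5; C->plug->A->R->H->L->A->refl->E->L'->C->R'->H->plug->H
Char 4 ('B'): step: R->3, L=5; B->plug->B->R->H->L->A->refl->E->L'->C->R'->C->plug->A
Char 5 ('G'): step: R->4, L=5; G->plug->G->R->F->L->H->refl->G->L'->G->R'->A->plug->C
Char 6 ('G'): step: R->5, L=5; G->plug->G->R->G->L->G->refl->H->L'->F->R'->H->plug->H
Char 7 ('F'): step: R->6, L=5; F->plug->F->R->F->L->H->refl->G->L'->G->R'->D->plug->D
Char 8 ('H'): step: R->7, L=5; H->plug->H->R->H->L->A->refl->E->L'->C->R'->D->plug->D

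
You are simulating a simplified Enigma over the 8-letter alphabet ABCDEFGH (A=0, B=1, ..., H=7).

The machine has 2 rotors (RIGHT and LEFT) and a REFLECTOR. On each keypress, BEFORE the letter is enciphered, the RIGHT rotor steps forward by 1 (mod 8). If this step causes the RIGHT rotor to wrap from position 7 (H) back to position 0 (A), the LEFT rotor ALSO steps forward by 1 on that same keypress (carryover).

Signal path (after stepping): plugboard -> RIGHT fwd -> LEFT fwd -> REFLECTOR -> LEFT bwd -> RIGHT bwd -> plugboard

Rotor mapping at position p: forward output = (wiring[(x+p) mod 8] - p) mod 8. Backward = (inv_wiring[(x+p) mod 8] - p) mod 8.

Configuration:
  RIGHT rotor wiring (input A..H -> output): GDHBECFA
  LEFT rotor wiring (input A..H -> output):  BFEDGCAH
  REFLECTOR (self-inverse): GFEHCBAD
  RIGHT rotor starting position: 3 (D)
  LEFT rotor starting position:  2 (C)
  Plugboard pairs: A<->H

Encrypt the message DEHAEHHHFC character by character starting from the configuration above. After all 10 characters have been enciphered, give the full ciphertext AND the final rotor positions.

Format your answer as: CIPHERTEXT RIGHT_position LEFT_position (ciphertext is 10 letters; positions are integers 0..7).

Char 1 ('D'): step: R->4, L=2; D->plug->D->R->E->L->G->refl->A->L'->D->R'->G->plug->G
Char 2 ('E'): step: R->5, L=2; E->plug->E->R->G->L->H->refl->D->L'->H->R'->H->plug->A
Char 3 ('H'): step: R->6, L=2; H->plug->A->R->H->L->D->refl->H->L'->G->R'->G->plug->G
Char 4 ('A'): step: R->7, L=2; A->plug->H->R->G->L->H->refl->D->L'->H->R'->B->plug->B
Char 5 ('E'): step: R->0, L->3 (L advanced); E->plug->E->R->E->L->E->refl->C->L'->G->R'->A->plug->H
Char 6 ('H'): step: R->1, L=3; H->plug->A->R->C->L->H->refl->D->L'->B->R'->E->plug->E
Char 7 ('H'): step: R->2, L=3; H->plug->A->R->F->L->G->refl->A->L'->A->R'->D->plug->D
Char 8 ('H'): step: R->3, L=3; H->plug->A->R->G->L->C->refl->E->L'->E->R'->H->plug->A
Char 9 ('F'): step: R->4, L=3; F->plug->F->R->H->L->B->refl->F->L'->D->R'->G->plug->G
Char 10 ('C'): step: R->5, L=3; C->plug->C->R->D->L->F->refl->B->L'->H->R'->H->plug->A
Final: ciphertext=GAGBHEDAGA, RIGHT=5, LEFT=3

Answer: GAGBHEDAGA 5 3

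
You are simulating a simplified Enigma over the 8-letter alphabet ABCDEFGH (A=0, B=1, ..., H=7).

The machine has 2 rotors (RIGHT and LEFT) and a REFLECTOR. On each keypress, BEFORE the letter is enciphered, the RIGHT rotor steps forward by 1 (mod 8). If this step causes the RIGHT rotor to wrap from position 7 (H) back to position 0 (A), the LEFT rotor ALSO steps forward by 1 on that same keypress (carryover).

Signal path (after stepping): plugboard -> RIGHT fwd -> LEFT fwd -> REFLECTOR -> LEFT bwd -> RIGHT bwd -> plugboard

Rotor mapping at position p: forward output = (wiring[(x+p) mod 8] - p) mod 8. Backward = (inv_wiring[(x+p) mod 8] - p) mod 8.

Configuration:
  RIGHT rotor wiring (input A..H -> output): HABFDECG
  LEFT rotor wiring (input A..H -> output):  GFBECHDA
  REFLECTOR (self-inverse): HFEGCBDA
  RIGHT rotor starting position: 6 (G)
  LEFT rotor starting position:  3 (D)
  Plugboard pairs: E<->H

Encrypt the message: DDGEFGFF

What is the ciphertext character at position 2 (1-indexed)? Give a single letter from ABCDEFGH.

Char 1 ('D'): step: R->7, L=3; D->plug->D->R->C->L->E->refl->C->L'->G->R'->E->plug->H
Char 2 ('D'): step: R->0, L->4 (L advanced); D->plug->D->R->F->L->B->refl->F->L'->G->R'->H->plug->E

E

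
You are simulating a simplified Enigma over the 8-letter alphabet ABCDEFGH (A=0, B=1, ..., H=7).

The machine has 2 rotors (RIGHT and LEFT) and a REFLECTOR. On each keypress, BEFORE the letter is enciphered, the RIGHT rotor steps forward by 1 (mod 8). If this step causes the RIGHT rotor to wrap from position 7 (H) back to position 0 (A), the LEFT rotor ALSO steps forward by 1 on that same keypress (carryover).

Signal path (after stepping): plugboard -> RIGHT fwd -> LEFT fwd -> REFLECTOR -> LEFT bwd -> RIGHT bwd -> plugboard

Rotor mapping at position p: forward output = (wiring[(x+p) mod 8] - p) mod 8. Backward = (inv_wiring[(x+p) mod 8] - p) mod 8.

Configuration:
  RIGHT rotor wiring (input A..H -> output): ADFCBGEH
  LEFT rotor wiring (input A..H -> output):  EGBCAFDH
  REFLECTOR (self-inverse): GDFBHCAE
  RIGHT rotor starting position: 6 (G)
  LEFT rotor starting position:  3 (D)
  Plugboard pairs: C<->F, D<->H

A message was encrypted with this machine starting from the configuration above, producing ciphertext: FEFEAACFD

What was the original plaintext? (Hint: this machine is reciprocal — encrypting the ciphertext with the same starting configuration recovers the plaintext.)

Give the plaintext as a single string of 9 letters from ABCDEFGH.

Answer: ABCBEDFDH

Derivation:
Char 1 ('F'): step: R->7, L=3; F->plug->C->R->E->L->E->refl->H->L'->A->R'->A->plug->A
Char 2 ('E'): step: R->0, L->4 (L advanced); E->plug->E->R->B->L->B->refl->D->L'->D->R'->B->plug->B
Char 3 ('F'): step: R->1, L=4; F->plug->C->R->B->L->B->refl->D->L'->D->R'->F->plug->C
Char 4 ('E'): step: R->2, L=4; E->plug->E->R->C->L->H->refl->E->L'->A->R'->B->plug->B
Char 5 ('A'): step: R->3, L=4; A->plug->A->R->H->L->G->refl->A->L'->E->R'->E->plug->E
Char 6 ('A'): step: R->4, L=4; A->plug->A->R->F->L->C->refl->F->L'->G->R'->H->plug->D
Char 7 ('C'): step: R->5, L=4; C->plug->F->R->A->L->E->refl->H->L'->C->R'->C->plug->F
Char 8 ('F'): step: R->6, L=4; F->plug->C->R->C->L->H->refl->E->L'->A->R'->H->plug->D
Char 9 ('D'): step: R->7, L=4; D->plug->H->R->F->L->C->refl->F->L'->G->R'->D->plug->H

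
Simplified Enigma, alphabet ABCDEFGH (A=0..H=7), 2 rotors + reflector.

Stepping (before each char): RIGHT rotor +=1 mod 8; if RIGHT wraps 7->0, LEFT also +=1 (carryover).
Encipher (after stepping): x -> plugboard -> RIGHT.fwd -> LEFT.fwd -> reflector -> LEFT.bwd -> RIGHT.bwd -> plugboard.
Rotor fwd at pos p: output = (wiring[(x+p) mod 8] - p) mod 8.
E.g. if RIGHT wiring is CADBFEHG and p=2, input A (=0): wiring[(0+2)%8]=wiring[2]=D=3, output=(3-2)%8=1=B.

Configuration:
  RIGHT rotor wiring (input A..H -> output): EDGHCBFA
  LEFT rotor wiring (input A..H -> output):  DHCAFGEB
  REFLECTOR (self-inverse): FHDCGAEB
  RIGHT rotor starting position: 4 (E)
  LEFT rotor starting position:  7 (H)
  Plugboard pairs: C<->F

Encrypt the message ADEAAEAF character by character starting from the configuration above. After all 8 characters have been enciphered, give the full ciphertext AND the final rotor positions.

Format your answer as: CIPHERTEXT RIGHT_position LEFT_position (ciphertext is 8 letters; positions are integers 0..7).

Char 1 ('A'): step: R->5, L=7; A->plug->A->R->E->L->B->refl->H->L'->G->R'->E->plug->E
Char 2 ('D'): step: R->6, L=7; D->plug->D->R->F->L->G->refl->E->L'->B->R'->F->plug->C
Char 3 ('E'): step: R->7, L=7; E->plug->E->R->A->L->C->refl->D->L'->D->R'->F->plug->C
Char 4 ('A'): step: R->0, L->0 (L advanced); A->plug->A->R->E->L->F->refl->A->L'->D->R'->B->plug->B
Char 5 ('A'): step: R->1, L=0; A->plug->A->R->C->L->C->refl->D->L'->A->R'->E->plug->E
Char 6 ('E'): step: R->2, L=0; E->plug->E->R->D->L->A->refl->F->L'->E->R'->A->plug->A
Char 7 ('A'): step: R->3, L=0; A->plug->A->R->E->L->F->refl->A->L'->D->R'->H->plug->H
Char 8 ('F'): step: R->4, L=0; F->plug->C->R->B->L->H->refl->B->L'->H->R'->F->plug->C
Final: ciphertext=ECCBEAHC, RIGHT=4, LEFT=0

Answer: ECCBEAHC 4 0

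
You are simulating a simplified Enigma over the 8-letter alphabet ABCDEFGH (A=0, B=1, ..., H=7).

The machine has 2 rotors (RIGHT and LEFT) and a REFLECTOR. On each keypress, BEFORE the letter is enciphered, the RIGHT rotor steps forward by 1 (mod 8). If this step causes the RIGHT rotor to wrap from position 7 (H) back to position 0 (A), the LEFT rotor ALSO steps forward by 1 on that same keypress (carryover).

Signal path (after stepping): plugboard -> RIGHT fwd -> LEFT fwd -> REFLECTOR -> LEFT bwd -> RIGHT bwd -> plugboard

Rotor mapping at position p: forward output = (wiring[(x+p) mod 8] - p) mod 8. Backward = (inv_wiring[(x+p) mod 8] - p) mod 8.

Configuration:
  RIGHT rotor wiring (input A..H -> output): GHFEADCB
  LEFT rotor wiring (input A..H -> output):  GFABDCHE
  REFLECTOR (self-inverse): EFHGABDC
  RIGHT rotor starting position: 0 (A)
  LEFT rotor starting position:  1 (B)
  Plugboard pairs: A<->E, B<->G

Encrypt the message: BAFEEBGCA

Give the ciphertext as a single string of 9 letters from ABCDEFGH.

Char 1 ('B'): step: R->1, L=1; B->plug->G->R->A->L->E->refl->A->L'->C->R'->E->plug->A
Char 2 ('A'): step: R->2, L=1; A->plug->E->R->A->L->E->refl->A->L'->C->R'->B->plug->G
Char 3 ('F'): step: R->3, L=1; F->plug->F->R->D->L->C->refl->H->L'->B->R'->A->plug->E
Char 4 ('E'): step: R->4, L=1; E->plug->A->R->E->L->B->refl->F->L'->H->R'->B->plug->G
Char 5 ('E'): step: R->5, L=1; E->plug->A->R->G->L->D->refl->G->L'->F->R'->B->plug->G
Char 6 ('B'): step: R->6, L=1; B->plug->G->R->C->L->A->refl->E->L'->A->R'->C->plug->C
Char 7 ('G'): step: R->7, L=1; G->plug->B->R->H->L->F->refl->B->L'->E->R'->G->plug->B
Char 8 ('C'): step: R->0, L->2 (L advanced); C->plug->C->R->F->L->C->refl->H->L'->B->R'->H->plug->H
Char 9 ('A'): step: R->1, L=2; A->plug->E->R->C->L->B->refl->F->L'->E->R'->B->plug->G

Answer: AGEGGCBHG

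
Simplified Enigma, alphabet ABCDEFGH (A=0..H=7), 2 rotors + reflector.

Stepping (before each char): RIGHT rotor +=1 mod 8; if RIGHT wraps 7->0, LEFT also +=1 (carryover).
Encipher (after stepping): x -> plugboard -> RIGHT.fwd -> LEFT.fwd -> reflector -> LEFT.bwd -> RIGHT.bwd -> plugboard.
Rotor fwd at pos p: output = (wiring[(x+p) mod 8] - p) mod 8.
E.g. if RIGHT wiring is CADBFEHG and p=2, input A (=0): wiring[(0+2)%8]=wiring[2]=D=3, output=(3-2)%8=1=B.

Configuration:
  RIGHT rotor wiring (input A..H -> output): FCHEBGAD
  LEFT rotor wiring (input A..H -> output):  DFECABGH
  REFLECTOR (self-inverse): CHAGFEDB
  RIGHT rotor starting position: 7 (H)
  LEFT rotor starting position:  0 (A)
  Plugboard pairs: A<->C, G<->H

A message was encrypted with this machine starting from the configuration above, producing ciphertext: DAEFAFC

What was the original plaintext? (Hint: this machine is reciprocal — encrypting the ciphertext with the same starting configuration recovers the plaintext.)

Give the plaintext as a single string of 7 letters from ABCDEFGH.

Answer: AHFADBH

Derivation:
Char 1 ('D'): step: R->0, L->1 (L advanced); D->plug->D->R->E->L->A->refl->C->L'->H->R'->C->plug->A
Char 2 ('A'): step: R->1, L=1; A->plug->C->R->D->L->H->refl->B->L'->C->R'->G->plug->H
Char 3 ('E'): step: R->2, L=1; E->plug->E->R->G->L->G->refl->D->L'->B->R'->F->plug->F
Char 4 ('F'): step: R->3, L=1; F->plug->F->R->C->L->B->refl->H->L'->D->R'->C->plug->A
Char 5 ('A'): step: R->4, L=1; A->plug->C->R->E->L->A->refl->C->L'->H->R'->D->plug->D
Char 6 ('F'): step: R->5, L=1; F->plug->F->R->C->L->B->refl->H->L'->D->R'->B->plug->B
Char 7 ('C'): step: R->6, L=1; C->plug->A->R->C->L->B->refl->H->L'->D->R'->G->plug->H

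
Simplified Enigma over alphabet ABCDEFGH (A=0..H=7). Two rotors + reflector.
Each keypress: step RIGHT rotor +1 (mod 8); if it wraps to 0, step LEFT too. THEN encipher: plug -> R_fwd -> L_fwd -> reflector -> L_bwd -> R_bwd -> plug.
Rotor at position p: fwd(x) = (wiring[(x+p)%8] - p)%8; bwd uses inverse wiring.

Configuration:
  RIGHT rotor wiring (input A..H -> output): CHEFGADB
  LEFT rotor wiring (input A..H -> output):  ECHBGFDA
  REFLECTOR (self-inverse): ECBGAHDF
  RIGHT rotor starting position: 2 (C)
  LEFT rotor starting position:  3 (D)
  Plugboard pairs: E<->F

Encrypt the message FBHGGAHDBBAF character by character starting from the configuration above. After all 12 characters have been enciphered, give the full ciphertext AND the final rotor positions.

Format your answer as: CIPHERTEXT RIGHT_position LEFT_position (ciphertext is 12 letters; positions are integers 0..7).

Char 1 ('F'): step: R->3, L=3; F->plug->E->R->G->L->H->refl->F->L'->E->R'->G->plug->G
Char 2 ('B'): step: R->4, L=3; B->plug->B->R->E->L->F->refl->H->L'->G->R'->E->plug->F
Char 3 ('H'): step: R->5, L=3; H->plug->H->R->B->L->D->refl->G->L'->A->R'->G->plug->G
Char 4 ('G'): step: R->6, L=3; G->plug->G->R->A->L->G->refl->D->L'->B->R'->D->plug->D
Char 5 ('G'): step: R->7, L=3; G->plug->G->R->B->L->D->refl->G->L'->A->R'->C->plug->C
Char 6 ('A'): step: R->0, L->4 (L advanced); A->plug->A->R->C->L->H->refl->F->L'->H->R'->B->plug->B
Char 7 ('H'): step: R->1, L=4; H->plug->H->R->B->L->B->refl->C->L'->A->R'->G->plug->G
Char 8 ('D'): step: R->2, L=4; D->plug->D->R->G->L->D->refl->G->L'->F->R'->H->plug->H
Char 9 ('B'): step: R->3, L=4; B->plug->B->R->D->L->E->refl->A->L'->E->R'->G->plug->G
Char 10 ('B'): step: R->4, L=4; B->plug->B->R->E->L->A->refl->E->L'->D->R'->F->plug->E
Char 11 ('A'): step: R->5, L=4; A->plug->A->R->D->L->E->refl->A->L'->E->R'->C->plug->C
Char 12 ('F'): step: R->6, L=4; F->plug->E->R->G->L->D->refl->G->L'->F->R'->A->plug->A
Final: ciphertext=GFGDCBGHGECA, RIGHT=6, LEFT=4

Answer: GFGDCBGHGECA 6 4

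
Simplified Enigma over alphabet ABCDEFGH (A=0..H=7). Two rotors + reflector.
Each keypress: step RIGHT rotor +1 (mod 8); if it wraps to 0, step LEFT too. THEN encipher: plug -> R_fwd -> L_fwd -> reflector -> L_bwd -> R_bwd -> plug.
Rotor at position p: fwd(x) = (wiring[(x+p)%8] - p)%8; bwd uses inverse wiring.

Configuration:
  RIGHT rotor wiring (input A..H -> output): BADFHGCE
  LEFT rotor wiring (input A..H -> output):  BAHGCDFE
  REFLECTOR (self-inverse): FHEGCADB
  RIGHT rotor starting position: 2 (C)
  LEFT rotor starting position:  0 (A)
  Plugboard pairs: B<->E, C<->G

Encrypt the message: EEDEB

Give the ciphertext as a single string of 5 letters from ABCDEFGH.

Answer: DDGCG

Derivation:
Char 1 ('E'): step: R->3, L=0; E->plug->B->R->E->L->C->refl->E->L'->H->R'->D->plug->D
Char 2 ('E'): step: R->4, L=0; E->plug->B->R->C->L->H->refl->B->L'->A->R'->D->plug->D
Char 3 ('D'): step: R->5, L=0; D->plug->D->R->E->L->C->refl->E->L'->H->R'->C->plug->G
Char 4 ('E'): step: R->6, L=0; E->plug->B->R->G->L->F->refl->A->L'->B->R'->G->plug->C
Char 5 ('B'): step: R->7, L=0; B->plug->E->R->G->L->F->refl->A->L'->B->R'->C->plug->G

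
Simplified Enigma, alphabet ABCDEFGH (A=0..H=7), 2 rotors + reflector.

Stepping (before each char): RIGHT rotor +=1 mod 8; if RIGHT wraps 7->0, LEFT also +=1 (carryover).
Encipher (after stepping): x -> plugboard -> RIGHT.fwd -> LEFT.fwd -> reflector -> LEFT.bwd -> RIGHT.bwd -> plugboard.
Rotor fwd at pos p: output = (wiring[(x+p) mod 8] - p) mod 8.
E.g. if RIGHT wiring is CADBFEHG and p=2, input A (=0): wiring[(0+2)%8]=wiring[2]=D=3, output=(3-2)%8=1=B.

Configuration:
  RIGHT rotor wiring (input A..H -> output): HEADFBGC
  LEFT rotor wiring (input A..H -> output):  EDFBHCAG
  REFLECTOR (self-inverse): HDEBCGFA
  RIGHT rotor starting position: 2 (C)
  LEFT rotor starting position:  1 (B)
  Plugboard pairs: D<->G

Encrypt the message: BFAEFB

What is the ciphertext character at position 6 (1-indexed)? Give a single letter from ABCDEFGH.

Char 1 ('B'): step: R->3, L=1; B->plug->B->R->C->L->A->refl->H->L'->F->R'->H->plug->H
Char 2 ('F'): step: R->4, L=1; F->plug->F->R->A->L->C->refl->E->L'->B->R'->A->plug->A
Char 3 ('A'): step: R->5, L=1; A->plug->A->R->E->L->B->refl->D->L'->H->R'->E->plug->E
Char 4 ('E'): step: R->6, L=1; E->plug->E->R->C->L->A->refl->H->L'->F->R'->F->plug->F
Char 5 ('F'): step: R->7, L=1; F->plug->F->R->G->L->F->refl->G->L'->D->R'->A->plug->A
Char 6 ('B'): step: R->0, L->2 (L advanced); B->plug->B->R->E->L->G->refl->F->L'->C->R'->H->plug->H

H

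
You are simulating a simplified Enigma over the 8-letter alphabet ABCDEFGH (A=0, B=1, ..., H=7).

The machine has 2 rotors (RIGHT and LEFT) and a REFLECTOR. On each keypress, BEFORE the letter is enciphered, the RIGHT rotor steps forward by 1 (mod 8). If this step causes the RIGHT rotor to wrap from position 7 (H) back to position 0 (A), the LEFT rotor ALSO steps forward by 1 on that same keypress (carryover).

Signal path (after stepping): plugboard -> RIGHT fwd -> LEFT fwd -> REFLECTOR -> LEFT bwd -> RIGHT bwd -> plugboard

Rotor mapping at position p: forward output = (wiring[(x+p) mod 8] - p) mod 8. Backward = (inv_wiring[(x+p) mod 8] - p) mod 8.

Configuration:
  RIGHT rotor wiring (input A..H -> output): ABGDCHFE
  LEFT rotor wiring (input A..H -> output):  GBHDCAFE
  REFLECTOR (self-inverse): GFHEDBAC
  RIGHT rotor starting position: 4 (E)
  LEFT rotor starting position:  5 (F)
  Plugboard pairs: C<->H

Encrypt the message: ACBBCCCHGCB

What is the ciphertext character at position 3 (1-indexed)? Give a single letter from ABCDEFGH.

Char 1 ('A'): step: R->5, L=5; A->plug->A->R->C->L->H->refl->C->L'->F->R'->H->plug->C
Char 2 ('C'): step: R->6, L=5; C->plug->H->R->B->L->A->refl->G->L'->G->R'->B->plug->B
Char 3 ('B'): step: R->7, L=5; B->plug->B->R->B->L->A->refl->G->L'->G->R'->H->plug->C

C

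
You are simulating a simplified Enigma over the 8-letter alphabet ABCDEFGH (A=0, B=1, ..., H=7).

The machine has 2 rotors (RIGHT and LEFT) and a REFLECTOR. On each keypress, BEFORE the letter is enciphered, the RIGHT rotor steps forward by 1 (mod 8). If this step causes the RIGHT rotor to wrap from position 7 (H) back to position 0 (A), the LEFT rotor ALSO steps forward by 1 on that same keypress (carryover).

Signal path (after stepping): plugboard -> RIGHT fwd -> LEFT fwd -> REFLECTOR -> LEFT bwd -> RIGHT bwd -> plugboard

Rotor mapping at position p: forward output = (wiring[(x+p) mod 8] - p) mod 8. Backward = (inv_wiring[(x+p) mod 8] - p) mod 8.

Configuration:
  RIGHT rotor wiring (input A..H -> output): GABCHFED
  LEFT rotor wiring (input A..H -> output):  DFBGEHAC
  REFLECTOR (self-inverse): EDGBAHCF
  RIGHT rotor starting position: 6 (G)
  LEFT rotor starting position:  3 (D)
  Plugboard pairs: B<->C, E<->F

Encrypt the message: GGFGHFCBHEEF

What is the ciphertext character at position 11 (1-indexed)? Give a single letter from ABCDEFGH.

Char 1 ('G'): step: R->7, L=3; G->plug->G->R->G->L->C->refl->G->L'->H->R'->B->plug->C
Char 2 ('G'): step: R->0, L->4 (L advanced); G->plug->G->R->E->L->H->refl->F->L'->G->R'->A->plug->A
Char 3 ('F'): step: R->1, L=4; F->plug->E->R->E->L->H->refl->F->L'->G->R'->D->plug->D
Char 4 ('G'): step: R->2, L=4; G->plug->G->R->E->L->H->refl->F->L'->G->R'->H->plug->H
Char 5 ('H'): step: R->3, L=4; H->plug->H->R->G->L->F->refl->H->L'->E->R'->B->plug->C
Char 6 ('F'): step: R->4, L=4; F->plug->E->R->C->L->E->refl->A->L'->A->R'->C->plug->B
Char 7 ('C'): step: R->5, L=4; C->plug->B->R->H->L->C->refl->G->L'->D->R'->E->plug->F
Char 8 ('B'): step: R->6, L=4; B->plug->C->R->A->L->A->refl->E->L'->C->R'->D->plug->D
Char 9 ('H'): step: R->7, L=4; H->plug->H->R->F->L->B->refl->D->L'->B->R'->C->plug->B
Char 10 ('E'): step: R->0, L->5 (L advanced); E->plug->F->R->F->L->E->refl->A->L'->E->R'->G->plug->G
Char 11 ('E'): step: R->1, L=5; E->plug->F->R->D->L->G->refl->C->L'->A->R'->B->plug->C

C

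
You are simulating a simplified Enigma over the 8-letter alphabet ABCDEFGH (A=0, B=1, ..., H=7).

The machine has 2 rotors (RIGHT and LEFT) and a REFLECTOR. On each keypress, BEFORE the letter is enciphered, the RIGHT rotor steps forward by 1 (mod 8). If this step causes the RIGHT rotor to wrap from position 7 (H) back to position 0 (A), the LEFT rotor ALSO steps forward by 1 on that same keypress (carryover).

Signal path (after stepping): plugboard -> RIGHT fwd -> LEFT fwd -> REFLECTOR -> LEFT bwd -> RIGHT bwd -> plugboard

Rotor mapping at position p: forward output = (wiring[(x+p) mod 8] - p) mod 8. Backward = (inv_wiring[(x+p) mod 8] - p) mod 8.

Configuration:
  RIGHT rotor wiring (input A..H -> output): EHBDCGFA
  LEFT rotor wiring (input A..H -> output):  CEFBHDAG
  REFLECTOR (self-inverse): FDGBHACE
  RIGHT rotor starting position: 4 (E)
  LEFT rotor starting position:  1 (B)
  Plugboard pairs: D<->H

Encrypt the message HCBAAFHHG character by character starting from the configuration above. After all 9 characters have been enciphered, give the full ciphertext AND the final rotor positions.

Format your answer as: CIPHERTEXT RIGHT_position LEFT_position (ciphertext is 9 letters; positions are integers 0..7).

Answer: BBABCGDDE 5 2

Derivation:
Char 1 ('H'): step: R->5, L=1; H->plug->D->R->H->L->B->refl->D->L'->A->R'->B->plug->B
Char 2 ('C'): step: R->6, L=1; C->plug->C->R->G->L->F->refl->A->L'->C->R'->B->plug->B
Char 3 ('B'): step: R->7, L=1; B->plug->B->R->F->L->H->refl->E->L'->B->R'->A->plug->A
Char 4 ('A'): step: R->0, L->2 (L advanced); A->plug->A->R->E->L->G->refl->C->L'->H->R'->B->plug->B
Char 5 ('A'): step: R->1, L=2; A->plug->A->R->G->L->A->refl->F->L'->C->R'->C->plug->C
Char 6 ('F'): step: R->2, L=2; F->plug->F->R->G->L->A->refl->F->L'->C->R'->G->plug->G
Char 7 ('H'): step: R->3, L=2; H->plug->D->R->C->L->F->refl->A->L'->G->R'->H->plug->D
Char 8 ('H'): step: R->4, L=2; H->plug->D->R->E->L->G->refl->C->L'->H->R'->H->plug->D
Char 9 ('G'): step: R->5, L=2; G->plug->G->R->G->L->A->refl->F->L'->C->R'->E->plug->E
Final: ciphertext=BBABCGDDE, RIGHT=5, LEFT=2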